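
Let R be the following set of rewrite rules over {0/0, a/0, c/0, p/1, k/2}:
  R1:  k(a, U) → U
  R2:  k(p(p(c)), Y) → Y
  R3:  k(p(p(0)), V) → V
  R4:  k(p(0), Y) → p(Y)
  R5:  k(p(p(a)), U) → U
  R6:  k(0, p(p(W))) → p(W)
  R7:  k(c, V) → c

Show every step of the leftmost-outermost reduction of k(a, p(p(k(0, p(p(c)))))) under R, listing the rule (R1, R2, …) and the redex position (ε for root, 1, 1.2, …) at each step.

p(p(p(c)))

1. k(a, p(p(k(0, p(p(c))))))  →  p(p(k(0, p(p(c)))))   [R1 at ε]
2. p(p(k(0, p(p(c)))))  →  p(p(p(c)))   [R6 at 1.1]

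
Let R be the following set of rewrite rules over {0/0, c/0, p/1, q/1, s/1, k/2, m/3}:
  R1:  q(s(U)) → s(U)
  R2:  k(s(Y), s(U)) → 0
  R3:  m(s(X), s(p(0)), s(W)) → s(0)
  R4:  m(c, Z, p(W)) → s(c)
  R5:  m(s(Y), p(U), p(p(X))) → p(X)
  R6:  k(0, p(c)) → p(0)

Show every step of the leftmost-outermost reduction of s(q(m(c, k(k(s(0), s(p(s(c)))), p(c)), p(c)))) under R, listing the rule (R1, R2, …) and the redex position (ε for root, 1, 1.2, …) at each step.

s(s(c))

1. s(q(m(c, k(k(s(0), s(p(s(c)))), p(c)), p(c))))  →  s(q(s(c)))   [R4 at 1.1]
2. s(q(s(c)))  →  s(s(c))   [R1 at 1]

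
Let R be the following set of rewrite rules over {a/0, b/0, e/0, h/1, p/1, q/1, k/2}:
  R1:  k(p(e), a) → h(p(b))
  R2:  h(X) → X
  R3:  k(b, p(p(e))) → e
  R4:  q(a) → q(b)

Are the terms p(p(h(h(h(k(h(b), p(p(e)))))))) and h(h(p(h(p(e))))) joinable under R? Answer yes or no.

yes — NF(t₁) = p(p(e)), NF(t₂) = p(p(e))

Reduce t₁ = p(p(h(h(h(k(h(b), p(p(e)))))))):
1. p(p(h(h(h(k(h(b), p(p(e))))))))  →  p(p(h(h(k(h(b), p(p(e)))))))   [R2 at 1.1]
2. p(p(h(h(k(h(b), p(p(e)))))))  →  p(p(h(k(h(b), p(p(e))))))   [R2 at 1.1]
3. p(p(h(k(h(b), p(p(e))))))  →  p(p(k(h(b), p(p(e)))))   [R2 at 1.1]
4. p(p(k(h(b), p(p(e)))))  →  p(p(k(b, p(p(e)))))   [R2 at 1.1.1]
5. p(p(k(b, p(p(e)))))  →  p(p(e))   [R3 at 1.1]

Reduce t₂ = h(h(p(h(p(e))))):
1. h(h(p(h(p(e)))))  →  h(p(h(p(e))))   [R2 at ε]
2. h(p(h(p(e))))  →  p(h(p(e)))   [R2 at ε]
3. p(h(p(e)))  →  p(p(e))   [R2 at 1]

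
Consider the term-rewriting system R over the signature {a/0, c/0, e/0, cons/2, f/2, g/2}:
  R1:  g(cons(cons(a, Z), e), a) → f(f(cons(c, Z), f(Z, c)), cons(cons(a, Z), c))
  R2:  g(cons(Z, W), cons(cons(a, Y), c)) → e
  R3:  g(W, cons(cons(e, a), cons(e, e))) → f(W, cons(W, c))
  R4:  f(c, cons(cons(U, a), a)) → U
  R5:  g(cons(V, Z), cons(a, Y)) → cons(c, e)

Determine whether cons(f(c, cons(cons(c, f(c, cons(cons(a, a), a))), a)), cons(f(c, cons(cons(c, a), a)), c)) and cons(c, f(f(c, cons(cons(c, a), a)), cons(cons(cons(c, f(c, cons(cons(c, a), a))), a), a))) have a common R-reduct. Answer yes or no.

Reduce t₁ = cons(f(c, cons(cons(c, f(c, cons(cons(a, a), a))), a)), cons(f(c, cons(cons(c, a), a)), c)):
1. cons(f(c, cons(cons(c, f(c, cons(cons(a, a), a))), a)), cons(f(c, cons(cons(c, a), a)), c))  →  cons(f(c, cons(cons(c, a), a)), cons(f(c, cons(cons(c, a), a)), c))   [R4 at 1.2.1.2]
2. cons(f(c, cons(cons(c, a), a)), cons(f(c, cons(cons(c, a), a)), c))  →  cons(c, cons(f(c, cons(cons(c, a), a)), c))   [R4 at 1]
3. cons(c, cons(f(c, cons(cons(c, a), a)), c))  →  cons(c, cons(c, c))   [R4 at 2.1]

Reduce t₂ = cons(c, f(f(c, cons(cons(c, a), a)), cons(cons(cons(c, f(c, cons(cons(c, a), a))), a), a))):
1. cons(c, f(f(c, cons(cons(c, a), a)), cons(cons(cons(c, f(c, cons(cons(c, a), a))), a), a)))  →  cons(c, f(c, cons(cons(cons(c, f(c, cons(cons(c, a), a))), a), a)))   [R4 at 2.1]
2. cons(c, f(c, cons(cons(cons(c, f(c, cons(cons(c, a), a))), a), a)))  →  cons(c, cons(c, f(c, cons(cons(c, a), a))))   [R4 at 2]
3. cons(c, cons(c, f(c, cons(cons(c, a), a))))  →  cons(c, cons(c, c))   [R4 at 2.2]

yes — NF(t₁) = cons(c, cons(c, c)), NF(t₂) = cons(c, cons(c, c))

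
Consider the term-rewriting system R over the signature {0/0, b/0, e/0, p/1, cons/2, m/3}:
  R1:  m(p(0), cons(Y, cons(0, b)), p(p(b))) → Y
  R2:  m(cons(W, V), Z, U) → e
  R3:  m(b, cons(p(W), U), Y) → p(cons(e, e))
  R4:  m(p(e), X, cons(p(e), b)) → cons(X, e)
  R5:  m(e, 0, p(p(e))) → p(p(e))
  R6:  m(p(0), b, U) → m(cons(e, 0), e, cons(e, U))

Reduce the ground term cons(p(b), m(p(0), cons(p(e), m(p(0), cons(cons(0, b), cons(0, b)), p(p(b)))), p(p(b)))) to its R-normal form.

cons(p(b), p(e))

1. cons(p(b), m(p(0), cons(p(e), m(p(0), cons(cons(0, b), cons(0, b)), p(p(b)))), p(p(b))))  →  cons(p(b), m(p(0), cons(p(e), cons(0, b)), p(p(b))))   [R1 at 2.2.2]
2. cons(p(b), m(p(0), cons(p(e), cons(0, b)), p(p(b))))  →  cons(p(b), p(e))   [R1 at 2]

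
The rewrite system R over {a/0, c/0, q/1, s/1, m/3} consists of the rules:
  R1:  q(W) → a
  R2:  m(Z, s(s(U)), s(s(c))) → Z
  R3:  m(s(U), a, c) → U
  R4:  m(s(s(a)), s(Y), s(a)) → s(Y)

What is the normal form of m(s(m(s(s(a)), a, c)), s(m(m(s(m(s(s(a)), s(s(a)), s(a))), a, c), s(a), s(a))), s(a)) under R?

1. m(s(m(s(s(a)), a, c)), s(m(m(s(m(s(s(a)), s(s(a)), s(a))), a, c), s(a), s(a))), s(a))  →  m(s(s(a)), s(m(m(s(m(s(s(a)), s(s(a)), s(a))), a, c), s(a), s(a))), s(a))   [R3 at 1.1]
2. m(s(s(a)), s(m(m(s(m(s(s(a)), s(s(a)), s(a))), a, c), s(a), s(a))), s(a))  →  s(m(m(s(m(s(s(a)), s(s(a)), s(a))), a, c), s(a), s(a)))   [R4 at ε]
3. s(m(m(s(m(s(s(a)), s(s(a)), s(a))), a, c), s(a), s(a)))  →  s(m(m(s(s(a)), s(s(a)), s(a)), s(a), s(a)))   [R3 at 1.1]
4. s(m(m(s(s(a)), s(s(a)), s(a)), s(a), s(a)))  →  s(m(s(s(a)), s(a), s(a)))   [R4 at 1.1]
5. s(m(s(s(a)), s(a), s(a)))  →  s(s(a))   [R4 at 1]

s(s(a))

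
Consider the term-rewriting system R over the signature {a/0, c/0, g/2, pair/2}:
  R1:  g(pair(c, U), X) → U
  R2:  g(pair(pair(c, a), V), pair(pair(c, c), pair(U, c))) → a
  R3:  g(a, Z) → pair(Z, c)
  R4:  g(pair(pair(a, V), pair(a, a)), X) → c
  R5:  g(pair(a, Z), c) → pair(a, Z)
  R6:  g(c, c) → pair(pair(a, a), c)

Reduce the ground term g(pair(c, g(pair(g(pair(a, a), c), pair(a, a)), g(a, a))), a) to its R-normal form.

c

1. g(pair(c, g(pair(g(pair(a, a), c), pair(a, a)), g(a, a))), a)  →  g(pair(g(pair(a, a), c), pair(a, a)), g(a, a))   [R1 at ε]
2. g(pair(g(pair(a, a), c), pair(a, a)), g(a, a))  →  g(pair(pair(a, a), pair(a, a)), g(a, a))   [R5 at 1.1]
3. g(pair(pair(a, a), pair(a, a)), g(a, a))  →  c   [R4 at ε]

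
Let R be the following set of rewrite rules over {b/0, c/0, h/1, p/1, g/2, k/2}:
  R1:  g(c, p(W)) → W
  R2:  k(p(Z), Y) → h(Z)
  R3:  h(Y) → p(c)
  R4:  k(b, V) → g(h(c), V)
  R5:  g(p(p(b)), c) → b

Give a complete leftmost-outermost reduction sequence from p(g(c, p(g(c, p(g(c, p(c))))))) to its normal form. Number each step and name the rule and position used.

1. p(g(c, p(g(c, p(g(c, p(c)))))))  →  p(g(c, p(g(c, p(c)))))   [R1 at 1]
2. p(g(c, p(g(c, p(c)))))  →  p(g(c, p(c)))   [R1 at 1]
3. p(g(c, p(c)))  →  p(c)   [R1 at 1]

p(c)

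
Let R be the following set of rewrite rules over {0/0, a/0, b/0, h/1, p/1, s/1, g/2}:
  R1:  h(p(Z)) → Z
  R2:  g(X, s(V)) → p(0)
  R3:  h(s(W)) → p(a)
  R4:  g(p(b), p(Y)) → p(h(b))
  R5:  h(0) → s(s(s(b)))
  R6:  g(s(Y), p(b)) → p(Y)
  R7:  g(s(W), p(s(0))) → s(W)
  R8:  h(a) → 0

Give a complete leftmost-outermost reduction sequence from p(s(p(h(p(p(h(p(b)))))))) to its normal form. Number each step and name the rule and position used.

p(s(p(p(b))))

1. p(s(p(h(p(p(h(p(b))))))))  →  p(s(p(p(h(p(b))))))   [R1 at 1.1.1]
2. p(s(p(p(h(p(b))))))  →  p(s(p(p(b))))   [R1 at 1.1.1.1]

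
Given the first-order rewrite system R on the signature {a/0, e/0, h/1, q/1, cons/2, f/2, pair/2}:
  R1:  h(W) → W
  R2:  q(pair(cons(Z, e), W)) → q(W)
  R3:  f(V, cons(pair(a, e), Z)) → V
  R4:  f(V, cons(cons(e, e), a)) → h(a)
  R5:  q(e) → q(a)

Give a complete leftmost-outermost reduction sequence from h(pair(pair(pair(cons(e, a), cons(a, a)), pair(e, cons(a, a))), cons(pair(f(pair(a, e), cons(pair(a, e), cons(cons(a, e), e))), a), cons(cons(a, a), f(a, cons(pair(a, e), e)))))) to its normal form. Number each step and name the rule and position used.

1. h(pair(pair(pair(cons(e, a), cons(a, a)), pair(e, cons(a, a))), cons(pair(f(pair(a, e), cons(pair(a, e), cons(cons(a, e), e))), a), cons(cons(a, a), f(a, cons(pair(a, e), e))))))  →  pair(pair(pair(cons(e, a), cons(a, a)), pair(e, cons(a, a))), cons(pair(f(pair(a, e), cons(pair(a, e), cons(cons(a, e), e))), a), cons(cons(a, a), f(a, cons(pair(a, e), e)))))   [R1 at ε]
2. pair(pair(pair(cons(e, a), cons(a, a)), pair(e, cons(a, a))), cons(pair(f(pair(a, e), cons(pair(a, e), cons(cons(a, e), e))), a), cons(cons(a, a), f(a, cons(pair(a, e), e)))))  →  pair(pair(pair(cons(e, a), cons(a, a)), pair(e, cons(a, a))), cons(pair(pair(a, e), a), cons(cons(a, a), f(a, cons(pair(a, e), e)))))   [R3 at 2.1.1]
3. pair(pair(pair(cons(e, a), cons(a, a)), pair(e, cons(a, a))), cons(pair(pair(a, e), a), cons(cons(a, a), f(a, cons(pair(a, e), e)))))  →  pair(pair(pair(cons(e, a), cons(a, a)), pair(e, cons(a, a))), cons(pair(pair(a, e), a), cons(cons(a, a), a)))   [R3 at 2.2.2]

pair(pair(pair(cons(e, a), cons(a, a)), pair(e, cons(a, a))), cons(pair(pair(a, e), a), cons(cons(a, a), a)))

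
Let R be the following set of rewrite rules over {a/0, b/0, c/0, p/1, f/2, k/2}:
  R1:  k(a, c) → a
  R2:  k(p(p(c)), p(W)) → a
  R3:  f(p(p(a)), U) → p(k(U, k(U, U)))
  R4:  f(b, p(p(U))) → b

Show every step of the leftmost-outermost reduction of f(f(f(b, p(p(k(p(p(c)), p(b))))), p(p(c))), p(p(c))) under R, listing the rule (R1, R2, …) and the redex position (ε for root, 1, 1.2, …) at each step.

b

1. f(f(f(b, p(p(k(p(p(c)), p(b))))), p(p(c))), p(p(c)))  →  f(f(b, p(p(c))), p(p(c)))   [R4 at 1.1]
2. f(f(b, p(p(c))), p(p(c)))  →  f(b, p(p(c)))   [R4 at 1]
3. f(b, p(p(c)))  →  b   [R4 at ε]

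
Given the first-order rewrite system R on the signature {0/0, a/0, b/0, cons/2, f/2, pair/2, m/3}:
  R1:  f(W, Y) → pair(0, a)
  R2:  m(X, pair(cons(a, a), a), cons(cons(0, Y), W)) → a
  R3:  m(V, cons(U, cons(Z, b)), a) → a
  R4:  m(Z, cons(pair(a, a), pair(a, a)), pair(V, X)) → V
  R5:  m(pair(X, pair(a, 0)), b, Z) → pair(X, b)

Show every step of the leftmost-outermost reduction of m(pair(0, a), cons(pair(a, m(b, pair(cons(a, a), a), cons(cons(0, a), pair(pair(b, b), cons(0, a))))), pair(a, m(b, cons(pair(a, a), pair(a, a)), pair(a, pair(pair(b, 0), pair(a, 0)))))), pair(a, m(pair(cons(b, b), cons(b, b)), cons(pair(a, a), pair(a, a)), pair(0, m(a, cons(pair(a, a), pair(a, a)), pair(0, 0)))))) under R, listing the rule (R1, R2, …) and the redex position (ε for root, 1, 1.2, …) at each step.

a

1. m(pair(0, a), cons(pair(a, m(b, pair(cons(a, a), a), cons(cons(0, a), pair(pair(b, b), cons(0, a))))), pair(a, m(b, cons(pair(a, a), pair(a, a)), pair(a, pair(pair(b, 0), pair(a, 0)))))), pair(a, m(pair(cons(b, b), cons(b, b)), cons(pair(a, a), pair(a, a)), pair(0, m(a, cons(pair(a, a), pair(a, a)), pair(0, 0))))))  →  m(pair(0, a), cons(pair(a, a), pair(a, m(b, cons(pair(a, a), pair(a, a)), pair(a, pair(pair(b, 0), pair(a, 0)))))), pair(a, m(pair(cons(b, b), cons(b, b)), cons(pair(a, a), pair(a, a)), pair(0, m(a, cons(pair(a, a), pair(a, a)), pair(0, 0))))))   [R2 at 2.1.2]
2. m(pair(0, a), cons(pair(a, a), pair(a, m(b, cons(pair(a, a), pair(a, a)), pair(a, pair(pair(b, 0), pair(a, 0)))))), pair(a, m(pair(cons(b, b), cons(b, b)), cons(pair(a, a), pair(a, a)), pair(0, m(a, cons(pair(a, a), pair(a, a)), pair(0, 0))))))  →  m(pair(0, a), cons(pair(a, a), pair(a, a)), pair(a, m(pair(cons(b, b), cons(b, b)), cons(pair(a, a), pair(a, a)), pair(0, m(a, cons(pair(a, a), pair(a, a)), pair(0, 0))))))   [R4 at 2.2.2]
3. m(pair(0, a), cons(pair(a, a), pair(a, a)), pair(a, m(pair(cons(b, b), cons(b, b)), cons(pair(a, a), pair(a, a)), pair(0, m(a, cons(pair(a, a), pair(a, a)), pair(0, 0))))))  →  a   [R4 at ε]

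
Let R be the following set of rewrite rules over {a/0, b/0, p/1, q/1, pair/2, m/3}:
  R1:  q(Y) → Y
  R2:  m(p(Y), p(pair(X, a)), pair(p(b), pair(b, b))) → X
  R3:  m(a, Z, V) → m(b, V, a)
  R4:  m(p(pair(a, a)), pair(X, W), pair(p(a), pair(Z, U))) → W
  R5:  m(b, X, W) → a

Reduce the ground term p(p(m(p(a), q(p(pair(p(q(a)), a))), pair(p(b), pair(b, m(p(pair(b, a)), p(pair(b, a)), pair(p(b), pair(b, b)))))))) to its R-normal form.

1. p(p(m(p(a), q(p(pair(p(q(a)), a))), pair(p(b), pair(b, m(p(pair(b, a)), p(pair(b, a)), pair(p(b), pair(b, b))))))))  →  p(p(m(p(a), p(pair(p(q(a)), a)), pair(p(b), pair(b, m(p(pair(b, a)), p(pair(b, a)), pair(p(b), pair(b, b))))))))   [R1 at 1.1.2]
2. p(p(m(p(a), p(pair(p(q(a)), a)), pair(p(b), pair(b, m(p(pair(b, a)), p(pair(b, a)), pair(p(b), pair(b, b))))))))  →  p(p(m(p(a), p(pair(p(a), a)), pair(p(b), pair(b, m(p(pair(b, a)), p(pair(b, a)), pair(p(b), pair(b, b))))))))   [R1 at 1.1.2.1.1.1]
3. p(p(m(p(a), p(pair(p(a), a)), pair(p(b), pair(b, m(p(pair(b, a)), p(pair(b, a)), pair(p(b), pair(b, b))))))))  →  p(p(m(p(a), p(pair(p(a), a)), pair(p(b), pair(b, b)))))   [R2 at 1.1.3.2.2]
4. p(p(m(p(a), p(pair(p(a), a)), pair(p(b), pair(b, b)))))  →  p(p(p(a)))   [R2 at 1.1]

p(p(p(a)))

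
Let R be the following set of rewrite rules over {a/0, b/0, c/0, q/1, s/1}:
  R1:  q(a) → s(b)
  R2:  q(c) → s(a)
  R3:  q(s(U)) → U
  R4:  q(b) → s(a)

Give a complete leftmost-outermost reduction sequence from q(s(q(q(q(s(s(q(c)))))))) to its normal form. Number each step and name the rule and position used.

1. q(s(q(q(q(s(s(q(c))))))))  →  q(q(q(s(s(q(c))))))   [R3 at ε]
2. q(q(q(s(s(q(c))))))  →  q(q(s(q(c))))   [R3 at 1.1]
3. q(q(s(q(c))))  →  q(q(c))   [R3 at 1]
4. q(q(c))  →  q(s(a))   [R2 at 1]
5. q(s(a))  →  a   [R3 at ε]

a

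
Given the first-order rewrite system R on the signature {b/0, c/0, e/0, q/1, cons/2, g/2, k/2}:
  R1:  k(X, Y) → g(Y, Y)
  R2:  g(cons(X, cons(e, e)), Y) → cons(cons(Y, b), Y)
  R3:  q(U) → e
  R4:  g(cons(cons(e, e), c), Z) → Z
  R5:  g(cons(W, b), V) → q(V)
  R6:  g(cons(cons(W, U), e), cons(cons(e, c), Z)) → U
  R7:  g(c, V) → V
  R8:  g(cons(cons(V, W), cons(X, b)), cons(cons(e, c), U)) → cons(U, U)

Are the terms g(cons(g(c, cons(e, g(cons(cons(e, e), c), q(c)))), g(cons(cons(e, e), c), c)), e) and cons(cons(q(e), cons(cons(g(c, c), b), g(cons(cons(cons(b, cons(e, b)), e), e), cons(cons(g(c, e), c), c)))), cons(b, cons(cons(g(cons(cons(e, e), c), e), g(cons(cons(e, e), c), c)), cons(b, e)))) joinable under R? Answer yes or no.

no — NF(t₁) = e, NF(t₂) = cons(cons(e, cons(cons(c, b), e)), cons(b, cons(cons(e, c), cons(b, e))))

Reduce t₁ = g(cons(g(c, cons(e, g(cons(cons(e, e), c), q(c)))), g(cons(cons(e, e), c), c)), e):
1. g(cons(g(c, cons(e, g(cons(cons(e, e), c), q(c)))), g(cons(cons(e, e), c), c)), e)  →  g(cons(cons(e, g(cons(cons(e, e), c), q(c))), g(cons(cons(e, e), c), c)), e)   [R7 at 1.1]
2. g(cons(cons(e, g(cons(cons(e, e), c), q(c))), g(cons(cons(e, e), c), c)), e)  →  g(cons(cons(e, q(c)), g(cons(cons(e, e), c), c)), e)   [R4 at 1.1.2]
3. g(cons(cons(e, q(c)), g(cons(cons(e, e), c), c)), e)  →  g(cons(cons(e, e), g(cons(cons(e, e), c), c)), e)   [R3 at 1.1.2]
4. g(cons(cons(e, e), g(cons(cons(e, e), c), c)), e)  →  g(cons(cons(e, e), c), e)   [R4 at 1.2]
5. g(cons(cons(e, e), c), e)  →  e   [R4 at ε]

Reduce t₂ = cons(cons(q(e), cons(cons(g(c, c), b), g(cons(cons(cons(b, cons(e, b)), e), e), cons(cons(g(c, e), c), c)))), cons(b, cons(cons(g(cons(cons(e, e), c), e), g(cons(cons(e, e), c), c)), cons(b, e)))):
1. cons(cons(q(e), cons(cons(g(c, c), b), g(cons(cons(cons(b, cons(e, b)), e), e), cons(cons(g(c, e), c), c)))), cons(b, cons(cons(g(cons(cons(e, e), c), e), g(cons(cons(e, e), c), c)), cons(b, e))))  →  cons(cons(e, cons(cons(g(c, c), b), g(cons(cons(cons(b, cons(e, b)), e), e), cons(cons(g(c, e), c), c)))), cons(b, cons(cons(g(cons(cons(e, e), c), e), g(cons(cons(e, e), c), c)), cons(b, e))))   [R3 at 1.1]
2. cons(cons(e, cons(cons(g(c, c), b), g(cons(cons(cons(b, cons(e, b)), e), e), cons(cons(g(c, e), c), c)))), cons(b, cons(cons(g(cons(cons(e, e), c), e), g(cons(cons(e, e), c), c)), cons(b, e))))  →  cons(cons(e, cons(cons(c, b), g(cons(cons(cons(b, cons(e, b)), e), e), cons(cons(g(c, e), c), c)))), cons(b, cons(cons(g(cons(cons(e, e), c), e), g(cons(cons(e, e), c), c)), cons(b, e))))   [R7 at 1.2.1.1]
3. cons(cons(e, cons(cons(c, b), g(cons(cons(cons(b, cons(e, b)), e), e), cons(cons(g(c, e), c), c)))), cons(b, cons(cons(g(cons(cons(e, e), c), e), g(cons(cons(e, e), c), c)), cons(b, e))))  →  cons(cons(e, cons(cons(c, b), g(cons(cons(cons(b, cons(e, b)), e), e), cons(cons(e, c), c)))), cons(b, cons(cons(g(cons(cons(e, e), c), e), g(cons(cons(e, e), c), c)), cons(b, e))))   [R7 at 1.2.2.2.1.1]
4. cons(cons(e, cons(cons(c, b), g(cons(cons(cons(b, cons(e, b)), e), e), cons(cons(e, c), c)))), cons(b, cons(cons(g(cons(cons(e, e), c), e), g(cons(cons(e, e), c), c)), cons(b, e))))  →  cons(cons(e, cons(cons(c, b), e)), cons(b, cons(cons(g(cons(cons(e, e), c), e), g(cons(cons(e, e), c), c)), cons(b, e))))   [R6 at 1.2.2]
5. cons(cons(e, cons(cons(c, b), e)), cons(b, cons(cons(g(cons(cons(e, e), c), e), g(cons(cons(e, e), c), c)), cons(b, e))))  →  cons(cons(e, cons(cons(c, b), e)), cons(b, cons(cons(e, g(cons(cons(e, e), c), c)), cons(b, e))))   [R4 at 2.2.1.1]
6. cons(cons(e, cons(cons(c, b), e)), cons(b, cons(cons(e, g(cons(cons(e, e), c), c)), cons(b, e))))  →  cons(cons(e, cons(cons(c, b), e)), cons(b, cons(cons(e, c), cons(b, e))))   [R4 at 2.2.1.2]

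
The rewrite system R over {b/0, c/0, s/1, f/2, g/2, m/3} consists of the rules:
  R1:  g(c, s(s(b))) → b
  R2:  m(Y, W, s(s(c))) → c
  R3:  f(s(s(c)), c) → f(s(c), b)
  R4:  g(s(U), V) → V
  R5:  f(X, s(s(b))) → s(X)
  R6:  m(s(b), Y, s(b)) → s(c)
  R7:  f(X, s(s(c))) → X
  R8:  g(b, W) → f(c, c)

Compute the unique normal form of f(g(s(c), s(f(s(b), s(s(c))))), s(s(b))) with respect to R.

1. f(g(s(c), s(f(s(b), s(s(c))))), s(s(b)))  →  s(g(s(c), s(f(s(b), s(s(c))))))   [R5 at ε]
2. s(g(s(c), s(f(s(b), s(s(c))))))  →  s(s(f(s(b), s(s(c)))))   [R4 at 1]
3. s(s(f(s(b), s(s(c)))))  →  s(s(s(b)))   [R7 at 1.1]

s(s(s(b)))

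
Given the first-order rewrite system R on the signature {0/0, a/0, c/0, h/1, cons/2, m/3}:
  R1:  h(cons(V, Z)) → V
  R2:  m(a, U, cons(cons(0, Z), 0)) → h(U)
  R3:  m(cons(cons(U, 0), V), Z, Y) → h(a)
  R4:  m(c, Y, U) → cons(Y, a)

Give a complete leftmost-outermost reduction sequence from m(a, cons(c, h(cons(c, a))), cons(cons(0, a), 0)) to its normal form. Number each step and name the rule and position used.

c

1. m(a, cons(c, h(cons(c, a))), cons(cons(0, a), 0))  →  h(cons(c, h(cons(c, a))))   [R2 at ε]
2. h(cons(c, h(cons(c, a))))  →  c   [R1 at ε]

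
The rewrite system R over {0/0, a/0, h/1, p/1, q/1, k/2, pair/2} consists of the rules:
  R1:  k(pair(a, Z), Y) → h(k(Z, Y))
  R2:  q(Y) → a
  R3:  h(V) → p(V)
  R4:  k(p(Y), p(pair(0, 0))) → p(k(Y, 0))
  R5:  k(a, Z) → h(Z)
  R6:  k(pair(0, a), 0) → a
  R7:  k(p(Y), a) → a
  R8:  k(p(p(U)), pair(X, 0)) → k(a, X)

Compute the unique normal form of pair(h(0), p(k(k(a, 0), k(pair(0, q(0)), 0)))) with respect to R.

1. pair(h(0), p(k(k(a, 0), k(pair(0, q(0)), 0))))  →  pair(p(0), p(k(k(a, 0), k(pair(0, q(0)), 0))))   [R3 at 1]
2. pair(p(0), p(k(k(a, 0), k(pair(0, q(0)), 0))))  →  pair(p(0), p(k(h(0), k(pair(0, q(0)), 0))))   [R5 at 2.1.1]
3. pair(p(0), p(k(h(0), k(pair(0, q(0)), 0))))  →  pair(p(0), p(k(p(0), k(pair(0, q(0)), 0))))   [R3 at 2.1.1]
4. pair(p(0), p(k(p(0), k(pair(0, q(0)), 0))))  →  pair(p(0), p(k(p(0), k(pair(0, a), 0))))   [R2 at 2.1.2.1.2]
5. pair(p(0), p(k(p(0), k(pair(0, a), 0))))  →  pair(p(0), p(k(p(0), a)))   [R6 at 2.1.2]
6. pair(p(0), p(k(p(0), a)))  →  pair(p(0), p(a))   [R7 at 2.1]

pair(p(0), p(a))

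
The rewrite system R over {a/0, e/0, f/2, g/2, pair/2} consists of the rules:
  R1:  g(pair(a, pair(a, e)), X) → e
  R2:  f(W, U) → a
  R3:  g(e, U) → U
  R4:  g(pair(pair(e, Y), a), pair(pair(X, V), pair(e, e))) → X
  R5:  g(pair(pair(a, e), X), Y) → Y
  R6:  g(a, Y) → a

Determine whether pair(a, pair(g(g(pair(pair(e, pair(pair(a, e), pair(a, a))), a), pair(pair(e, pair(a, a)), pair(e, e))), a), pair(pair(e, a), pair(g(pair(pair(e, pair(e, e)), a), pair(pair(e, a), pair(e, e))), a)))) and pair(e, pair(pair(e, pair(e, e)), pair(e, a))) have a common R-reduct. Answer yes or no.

Reduce t₁ = pair(a, pair(g(g(pair(pair(e, pair(pair(a, e), pair(a, a))), a), pair(pair(e, pair(a, a)), pair(e, e))), a), pair(pair(e, a), pair(g(pair(pair(e, pair(e, e)), a), pair(pair(e, a), pair(e, e))), a)))):
1. pair(a, pair(g(g(pair(pair(e, pair(pair(a, e), pair(a, a))), a), pair(pair(e, pair(a, a)), pair(e, e))), a), pair(pair(e, a), pair(g(pair(pair(e, pair(e, e)), a), pair(pair(e, a), pair(e, e))), a))))  →  pair(a, pair(g(e, a), pair(pair(e, a), pair(g(pair(pair(e, pair(e, e)), a), pair(pair(e, a), pair(e, e))), a))))   [R4 at 2.1.1]
2. pair(a, pair(g(e, a), pair(pair(e, a), pair(g(pair(pair(e, pair(e, e)), a), pair(pair(e, a), pair(e, e))), a))))  →  pair(a, pair(a, pair(pair(e, a), pair(g(pair(pair(e, pair(e, e)), a), pair(pair(e, a), pair(e, e))), a))))   [R3 at 2.1]
3. pair(a, pair(a, pair(pair(e, a), pair(g(pair(pair(e, pair(e, e)), a), pair(pair(e, a), pair(e, e))), a))))  →  pair(a, pair(a, pair(pair(e, a), pair(e, a))))   [R4 at 2.2.2.1]

Reduce t₂ = pair(e, pair(pair(e, pair(e, e)), pair(e, a))):

no — NF(t₁) = pair(a, pair(a, pair(pair(e, a), pair(e, a)))), NF(t₂) = pair(e, pair(pair(e, pair(e, e)), pair(e, a)))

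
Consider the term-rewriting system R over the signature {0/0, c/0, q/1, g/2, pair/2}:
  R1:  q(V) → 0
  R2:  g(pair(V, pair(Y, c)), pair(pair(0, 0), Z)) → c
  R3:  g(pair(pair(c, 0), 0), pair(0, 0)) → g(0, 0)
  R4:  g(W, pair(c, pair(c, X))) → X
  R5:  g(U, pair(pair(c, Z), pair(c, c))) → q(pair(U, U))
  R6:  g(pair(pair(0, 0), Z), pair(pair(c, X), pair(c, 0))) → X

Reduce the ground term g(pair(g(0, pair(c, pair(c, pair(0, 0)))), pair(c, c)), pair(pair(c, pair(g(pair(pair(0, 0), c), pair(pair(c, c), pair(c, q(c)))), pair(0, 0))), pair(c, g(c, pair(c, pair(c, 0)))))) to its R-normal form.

1. g(pair(g(0, pair(c, pair(c, pair(0, 0)))), pair(c, c)), pair(pair(c, pair(g(pair(pair(0, 0), c), pair(pair(c, c), pair(c, q(c)))), pair(0, 0))), pair(c, g(c, pair(c, pair(c, 0))))))  →  g(pair(pair(0, 0), pair(c, c)), pair(pair(c, pair(g(pair(pair(0, 0), c), pair(pair(c, c), pair(c, q(c)))), pair(0, 0))), pair(c, g(c, pair(c, pair(c, 0))))))   [R4 at 1.1]
2. g(pair(pair(0, 0), pair(c, c)), pair(pair(c, pair(g(pair(pair(0, 0), c), pair(pair(c, c), pair(c, q(c)))), pair(0, 0))), pair(c, g(c, pair(c, pair(c, 0))))))  →  g(pair(pair(0, 0), pair(c, c)), pair(pair(c, pair(g(pair(pair(0, 0), c), pair(pair(c, c), pair(c, 0))), pair(0, 0))), pair(c, g(c, pair(c, pair(c, 0))))))   [R1 at 2.1.2.1.2.2.2]
3. g(pair(pair(0, 0), pair(c, c)), pair(pair(c, pair(g(pair(pair(0, 0), c), pair(pair(c, c), pair(c, 0))), pair(0, 0))), pair(c, g(c, pair(c, pair(c, 0))))))  →  g(pair(pair(0, 0), pair(c, c)), pair(pair(c, pair(c, pair(0, 0))), pair(c, g(c, pair(c, pair(c, 0))))))   [R6 at 2.1.2.1]
4. g(pair(pair(0, 0), pair(c, c)), pair(pair(c, pair(c, pair(0, 0))), pair(c, g(c, pair(c, pair(c, 0))))))  →  g(pair(pair(0, 0), pair(c, c)), pair(pair(c, pair(c, pair(0, 0))), pair(c, 0)))   [R4 at 2.2.2]
5. g(pair(pair(0, 0), pair(c, c)), pair(pair(c, pair(c, pair(0, 0))), pair(c, 0)))  →  pair(c, pair(0, 0))   [R6 at ε]

pair(c, pair(0, 0))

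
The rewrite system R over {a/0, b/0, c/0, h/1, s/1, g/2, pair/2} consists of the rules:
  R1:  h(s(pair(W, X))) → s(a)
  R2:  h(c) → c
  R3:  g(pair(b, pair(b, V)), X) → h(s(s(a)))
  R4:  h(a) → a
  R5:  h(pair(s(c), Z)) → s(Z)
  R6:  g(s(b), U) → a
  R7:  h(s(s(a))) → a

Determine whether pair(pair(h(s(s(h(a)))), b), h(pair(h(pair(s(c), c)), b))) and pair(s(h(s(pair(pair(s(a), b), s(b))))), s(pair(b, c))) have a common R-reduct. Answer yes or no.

no — NF(t₁) = pair(pair(a, b), s(b)), NF(t₂) = pair(s(s(a)), s(pair(b, c)))

Reduce t₁ = pair(pair(h(s(s(h(a)))), b), h(pair(h(pair(s(c), c)), b))):
1. pair(pair(h(s(s(h(a)))), b), h(pair(h(pair(s(c), c)), b)))  →  pair(pair(h(s(s(a))), b), h(pair(h(pair(s(c), c)), b)))   [R4 at 1.1.1.1.1]
2. pair(pair(h(s(s(a))), b), h(pair(h(pair(s(c), c)), b)))  →  pair(pair(a, b), h(pair(h(pair(s(c), c)), b)))   [R7 at 1.1]
3. pair(pair(a, b), h(pair(h(pair(s(c), c)), b)))  →  pair(pair(a, b), h(pair(s(c), b)))   [R5 at 2.1.1]
4. pair(pair(a, b), h(pair(s(c), b)))  →  pair(pair(a, b), s(b))   [R5 at 2]

Reduce t₂ = pair(s(h(s(pair(pair(s(a), b), s(b))))), s(pair(b, c))):
1. pair(s(h(s(pair(pair(s(a), b), s(b))))), s(pair(b, c)))  →  pair(s(s(a)), s(pair(b, c)))   [R1 at 1.1]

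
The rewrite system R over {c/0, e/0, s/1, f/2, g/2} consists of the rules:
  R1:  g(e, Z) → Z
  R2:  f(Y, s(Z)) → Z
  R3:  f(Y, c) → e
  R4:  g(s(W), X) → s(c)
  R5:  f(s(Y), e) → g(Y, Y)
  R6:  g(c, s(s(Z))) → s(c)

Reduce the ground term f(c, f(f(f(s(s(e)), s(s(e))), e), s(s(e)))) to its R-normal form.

1. f(c, f(f(f(s(s(e)), s(s(e))), e), s(s(e))))  →  f(c, s(e))   [R2 at 2]
2. f(c, s(e))  →  e   [R2 at ε]

e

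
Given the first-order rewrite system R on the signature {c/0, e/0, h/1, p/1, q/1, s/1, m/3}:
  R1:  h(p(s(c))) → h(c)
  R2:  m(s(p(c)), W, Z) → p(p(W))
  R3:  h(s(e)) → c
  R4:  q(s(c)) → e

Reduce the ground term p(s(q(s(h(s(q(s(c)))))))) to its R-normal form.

1. p(s(q(s(h(s(q(s(c))))))))  →  p(s(q(s(h(s(e))))))   [R4 at 1.1.1.1.1.1]
2. p(s(q(s(h(s(e))))))  →  p(s(q(s(c))))   [R3 at 1.1.1.1]
3. p(s(q(s(c))))  →  p(s(e))   [R4 at 1.1]

p(s(e))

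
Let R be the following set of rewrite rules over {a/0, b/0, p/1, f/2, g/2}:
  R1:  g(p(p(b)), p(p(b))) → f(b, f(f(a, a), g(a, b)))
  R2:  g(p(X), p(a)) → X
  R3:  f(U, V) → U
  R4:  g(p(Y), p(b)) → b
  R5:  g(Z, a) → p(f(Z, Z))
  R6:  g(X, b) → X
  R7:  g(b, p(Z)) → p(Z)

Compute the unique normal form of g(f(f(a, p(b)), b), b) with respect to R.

a

1. g(f(f(a, p(b)), b), b)  →  f(f(a, p(b)), b)   [R6 at ε]
2. f(f(a, p(b)), b)  →  f(a, p(b))   [R3 at ε]
3. f(a, p(b))  →  a   [R3 at ε]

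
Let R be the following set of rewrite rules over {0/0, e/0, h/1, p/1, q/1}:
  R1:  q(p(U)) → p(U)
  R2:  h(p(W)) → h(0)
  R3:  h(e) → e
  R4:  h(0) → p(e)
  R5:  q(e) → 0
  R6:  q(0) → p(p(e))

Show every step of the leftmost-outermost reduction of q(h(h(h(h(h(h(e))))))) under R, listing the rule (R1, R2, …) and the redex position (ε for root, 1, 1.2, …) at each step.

0

1. q(h(h(h(h(h(h(e)))))))  →  q(h(h(h(h(h(e))))))   [R3 at 1.1.1.1.1.1]
2. q(h(h(h(h(h(e))))))  →  q(h(h(h(h(e)))))   [R3 at 1.1.1.1.1]
3. q(h(h(h(h(e)))))  →  q(h(h(h(e))))   [R3 at 1.1.1.1]
4. q(h(h(h(e))))  →  q(h(h(e)))   [R3 at 1.1.1]
5. q(h(h(e)))  →  q(h(e))   [R3 at 1.1]
6. q(h(e))  →  q(e)   [R3 at 1]
7. q(e)  →  0   [R5 at ε]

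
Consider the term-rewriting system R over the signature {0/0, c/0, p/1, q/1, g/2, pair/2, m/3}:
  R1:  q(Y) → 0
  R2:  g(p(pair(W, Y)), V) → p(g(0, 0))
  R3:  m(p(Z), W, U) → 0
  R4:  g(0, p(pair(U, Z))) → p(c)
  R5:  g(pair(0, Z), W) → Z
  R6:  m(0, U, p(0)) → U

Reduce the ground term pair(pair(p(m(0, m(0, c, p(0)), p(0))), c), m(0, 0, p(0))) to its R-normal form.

1. pair(pair(p(m(0, m(0, c, p(0)), p(0))), c), m(0, 0, p(0)))  →  pair(pair(p(m(0, c, p(0))), c), m(0, 0, p(0)))   [R6 at 1.1.1]
2. pair(pair(p(m(0, c, p(0))), c), m(0, 0, p(0)))  →  pair(pair(p(c), c), m(0, 0, p(0)))   [R6 at 1.1.1]
3. pair(pair(p(c), c), m(0, 0, p(0)))  →  pair(pair(p(c), c), 0)   [R6 at 2]

pair(pair(p(c), c), 0)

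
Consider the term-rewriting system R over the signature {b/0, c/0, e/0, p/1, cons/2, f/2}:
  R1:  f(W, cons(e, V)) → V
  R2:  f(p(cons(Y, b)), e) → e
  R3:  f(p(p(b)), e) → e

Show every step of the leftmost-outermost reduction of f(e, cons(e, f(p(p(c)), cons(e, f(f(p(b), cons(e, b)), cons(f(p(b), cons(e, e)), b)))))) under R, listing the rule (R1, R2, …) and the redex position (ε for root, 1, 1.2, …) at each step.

b

1. f(e, cons(e, f(p(p(c)), cons(e, f(f(p(b), cons(e, b)), cons(f(p(b), cons(e, e)), b))))))  →  f(p(p(c)), cons(e, f(f(p(b), cons(e, b)), cons(f(p(b), cons(e, e)), b))))   [R1 at ε]
2. f(p(p(c)), cons(e, f(f(p(b), cons(e, b)), cons(f(p(b), cons(e, e)), b))))  →  f(f(p(b), cons(e, b)), cons(f(p(b), cons(e, e)), b))   [R1 at ε]
3. f(f(p(b), cons(e, b)), cons(f(p(b), cons(e, e)), b))  →  f(b, cons(f(p(b), cons(e, e)), b))   [R1 at 1]
4. f(b, cons(f(p(b), cons(e, e)), b))  →  f(b, cons(e, b))   [R1 at 2.1]
5. f(b, cons(e, b))  →  b   [R1 at ε]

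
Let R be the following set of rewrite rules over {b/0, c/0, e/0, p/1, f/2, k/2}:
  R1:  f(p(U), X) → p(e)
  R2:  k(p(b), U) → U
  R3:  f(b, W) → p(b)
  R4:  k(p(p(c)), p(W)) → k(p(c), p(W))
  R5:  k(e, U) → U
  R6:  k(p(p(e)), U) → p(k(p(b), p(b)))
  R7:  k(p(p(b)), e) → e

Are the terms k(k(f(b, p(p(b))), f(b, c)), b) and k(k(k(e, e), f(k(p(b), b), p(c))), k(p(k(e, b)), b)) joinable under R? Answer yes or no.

Reduce t₁ = k(k(f(b, p(p(b))), f(b, c)), b):
1. k(k(f(b, p(p(b))), f(b, c)), b)  →  k(k(p(b), f(b, c)), b)   [R3 at 1.1]
2. k(k(p(b), f(b, c)), b)  →  k(f(b, c), b)   [R2 at 1]
3. k(f(b, c), b)  →  k(p(b), b)   [R3 at 1]
4. k(p(b), b)  →  b   [R2 at ε]

Reduce t₂ = k(k(k(e, e), f(k(p(b), b), p(c))), k(p(k(e, b)), b)):
1. k(k(k(e, e), f(k(p(b), b), p(c))), k(p(k(e, b)), b))  →  k(k(e, f(k(p(b), b), p(c))), k(p(k(e, b)), b))   [R5 at 1.1]
2. k(k(e, f(k(p(b), b), p(c))), k(p(k(e, b)), b))  →  k(f(k(p(b), b), p(c)), k(p(k(e, b)), b))   [R5 at 1]
3. k(f(k(p(b), b), p(c)), k(p(k(e, b)), b))  →  k(f(b, p(c)), k(p(k(e, b)), b))   [R2 at 1.1]
4. k(f(b, p(c)), k(p(k(e, b)), b))  →  k(p(b), k(p(k(e, b)), b))   [R3 at 1]
5. k(p(b), k(p(k(e, b)), b))  →  k(p(k(e, b)), b)   [R2 at ε]
6. k(p(k(e, b)), b)  →  k(p(b), b)   [R5 at 1.1]
7. k(p(b), b)  →  b   [R2 at ε]

yes — NF(t₁) = b, NF(t₂) = b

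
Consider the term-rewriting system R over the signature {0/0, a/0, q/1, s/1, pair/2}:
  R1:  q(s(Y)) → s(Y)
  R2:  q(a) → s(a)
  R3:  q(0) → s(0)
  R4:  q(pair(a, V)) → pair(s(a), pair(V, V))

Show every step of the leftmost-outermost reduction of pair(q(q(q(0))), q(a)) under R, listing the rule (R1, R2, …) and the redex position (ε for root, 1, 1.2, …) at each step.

1. pair(q(q(q(0))), q(a))  →  pair(q(q(s(0))), q(a))   [R3 at 1.1.1]
2. pair(q(q(s(0))), q(a))  →  pair(q(s(0)), q(a))   [R1 at 1.1]
3. pair(q(s(0)), q(a))  →  pair(s(0), q(a))   [R1 at 1]
4. pair(s(0), q(a))  →  pair(s(0), s(a))   [R2 at 2]

pair(s(0), s(a))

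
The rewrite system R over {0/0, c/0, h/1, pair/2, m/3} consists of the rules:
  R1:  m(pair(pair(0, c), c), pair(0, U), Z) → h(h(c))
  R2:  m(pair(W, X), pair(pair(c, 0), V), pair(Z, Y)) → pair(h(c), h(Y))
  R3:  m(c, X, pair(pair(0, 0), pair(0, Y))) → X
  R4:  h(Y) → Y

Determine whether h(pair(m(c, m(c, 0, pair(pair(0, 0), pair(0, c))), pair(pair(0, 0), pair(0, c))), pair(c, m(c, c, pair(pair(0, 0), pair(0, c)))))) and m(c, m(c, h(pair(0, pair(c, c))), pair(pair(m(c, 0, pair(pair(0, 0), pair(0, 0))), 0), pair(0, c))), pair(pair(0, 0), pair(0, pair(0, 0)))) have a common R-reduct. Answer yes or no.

yes — NF(t₁) = pair(0, pair(c, c)), NF(t₂) = pair(0, pair(c, c))

Reduce t₁ = h(pair(m(c, m(c, 0, pair(pair(0, 0), pair(0, c))), pair(pair(0, 0), pair(0, c))), pair(c, m(c, c, pair(pair(0, 0), pair(0, c)))))):
1. h(pair(m(c, m(c, 0, pair(pair(0, 0), pair(0, c))), pair(pair(0, 0), pair(0, c))), pair(c, m(c, c, pair(pair(0, 0), pair(0, c))))))  →  pair(m(c, m(c, 0, pair(pair(0, 0), pair(0, c))), pair(pair(0, 0), pair(0, c))), pair(c, m(c, c, pair(pair(0, 0), pair(0, c)))))   [R4 at ε]
2. pair(m(c, m(c, 0, pair(pair(0, 0), pair(0, c))), pair(pair(0, 0), pair(0, c))), pair(c, m(c, c, pair(pair(0, 0), pair(0, c)))))  →  pair(m(c, 0, pair(pair(0, 0), pair(0, c))), pair(c, m(c, c, pair(pair(0, 0), pair(0, c)))))   [R3 at 1]
3. pair(m(c, 0, pair(pair(0, 0), pair(0, c))), pair(c, m(c, c, pair(pair(0, 0), pair(0, c)))))  →  pair(0, pair(c, m(c, c, pair(pair(0, 0), pair(0, c)))))   [R3 at 1]
4. pair(0, pair(c, m(c, c, pair(pair(0, 0), pair(0, c)))))  →  pair(0, pair(c, c))   [R3 at 2.2]

Reduce t₂ = m(c, m(c, h(pair(0, pair(c, c))), pair(pair(m(c, 0, pair(pair(0, 0), pair(0, 0))), 0), pair(0, c))), pair(pair(0, 0), pair(0, pair(0, 0)))):
1. m(c, m(c, h(pair(0, pair(c, c))), pair(pair(m(c, 0, pair(pair(0, 0), pair(0, 0))), 0), pair(0, c))), pair(pair(0, 0), pair(0, pair(0, 0))))  →  m(c, h(pair(0, pair(c, c))), pair(pair(m(c, 0, pair(pair(0, 0), pair(0, 0))), 0), pair(0, c)))   [R3 at ε]
2. m(c, h(pair(0, pair(c, c))), pair(pair(m(c, 0, pair(pair(0, 0), pair(0, 0))), 0), pair(0, c)))  →  m(c, pair(0, pair(c, c)), pair(pair(m(c, 0, pair(pair(0, 0), pair(0, 0))), 0), pair(0, c)))   [R4 at 2]
3. m(c, pair(0, pair(c, c)), pair(pair(m(c, 0, pair(pair(0, 0), pair(0, 0))), 0), pair(0, c)))  →  m(c, pair(0, pair(c, c)), pair(pair(0, 0), pair(0, c)))   [R3 at 3.1.1]
4. m(c, pair(0, pair(c, c)), pair(pair(0, 0), pair(0, c)))  →  pair(0, pair(c, c))   [R3 at ε]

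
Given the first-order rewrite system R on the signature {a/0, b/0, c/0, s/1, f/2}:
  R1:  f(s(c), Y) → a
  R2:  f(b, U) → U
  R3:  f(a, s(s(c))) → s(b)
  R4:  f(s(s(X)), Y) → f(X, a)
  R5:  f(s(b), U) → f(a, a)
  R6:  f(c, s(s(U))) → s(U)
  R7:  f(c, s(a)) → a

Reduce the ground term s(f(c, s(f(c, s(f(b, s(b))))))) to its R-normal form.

s(s(b))

1. s(f(c, s(f(c, s(f(b, s(b)))))))  →  s(f(c, s(f(c, s(s(b))))))   [R2 at 1.2.1.2.1]
2. s(f(c, s(f(c, s(s(b))))))  →  s(f(c, s(s(b))))   [R6 at 1.2.1]
3. s(f(c, s(s(b))))  →  s(s(b))   [R6 at 1]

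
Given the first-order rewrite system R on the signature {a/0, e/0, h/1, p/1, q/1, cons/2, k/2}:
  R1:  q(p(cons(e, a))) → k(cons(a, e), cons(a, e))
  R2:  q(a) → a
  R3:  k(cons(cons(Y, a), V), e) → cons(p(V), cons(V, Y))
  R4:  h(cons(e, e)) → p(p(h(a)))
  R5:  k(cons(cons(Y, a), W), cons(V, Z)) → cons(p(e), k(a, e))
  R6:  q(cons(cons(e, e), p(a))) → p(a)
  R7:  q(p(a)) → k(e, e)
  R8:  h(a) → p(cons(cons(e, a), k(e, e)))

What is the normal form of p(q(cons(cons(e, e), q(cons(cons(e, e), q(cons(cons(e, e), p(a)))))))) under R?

p(p(a))

1. p(q(cons(cons(e, e), q(cons(cons(e, e), q(cons(cons(e, e), p(a))))))))  →  p(q(cons(cons(e, e), q(cons(cons(e, e), p(a))))))   [R6 at 1.1.2.1.2]
2. p(q(cons(cons(e, e), q(cons(cons(e, e), p(a))))))  →  p(q(cons(cons(e, e), p(a))))   [R6 at 1.1.2]
3. p(q(cons(cons(e, e), p(a))))  →  p(p(a))   [R6 at 1]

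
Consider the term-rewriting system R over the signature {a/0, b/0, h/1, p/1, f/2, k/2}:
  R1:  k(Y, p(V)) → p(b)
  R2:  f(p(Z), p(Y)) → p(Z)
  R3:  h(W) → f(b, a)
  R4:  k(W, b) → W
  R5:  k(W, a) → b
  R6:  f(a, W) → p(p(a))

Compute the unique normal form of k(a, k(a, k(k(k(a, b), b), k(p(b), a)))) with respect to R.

a

1. k(a, k(a, k(k(k(a, b), b), k(p(b), a))))  →  k(a, k(a, k(k(a, b), k(p(b), a))))   [R4 at 2.2.1]
2. k(a, k(a, k(k(a, b), k(p(b), a))))  →  k(a, k(a, k(a, k(p(b), a))))   [R4 at 2.2.1]
3. k(a, k(a, k(a, k(p(b), a))))  →  k(a, k(a, k(a, b)))   [R5 at 2.2.2]
4. k(a, k(a, k(a, b)))  →  k(a, k(a, a))   [R4 at 2.2]
5. k(a, k(a, a))  →  k(a, b)   [R5 at 2]
6. k(a, b)  →  a   [R4 at ε]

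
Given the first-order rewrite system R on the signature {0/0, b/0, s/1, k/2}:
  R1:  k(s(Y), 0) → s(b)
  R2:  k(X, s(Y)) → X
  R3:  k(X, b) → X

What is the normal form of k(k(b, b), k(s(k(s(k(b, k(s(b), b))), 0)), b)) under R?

b

1. k(k(b, b), k(s(k(s(k(b, k(s(b), b))), 0)), b))  →  k(b, k(s(k(s(k(b, k(s(b), b))), 0)), b))   [R3 at 1]
2. k(b, k(s(k(s(k(b, k(s(b), b))), 0)), b))  →  k(b, s(k(s(k(b, k(s(b), b))), 0)))   [R3 at 2]
3. k(b, s(k(s(k(b, k(s(b), b))), 0)))  →  b   [R2 at ε]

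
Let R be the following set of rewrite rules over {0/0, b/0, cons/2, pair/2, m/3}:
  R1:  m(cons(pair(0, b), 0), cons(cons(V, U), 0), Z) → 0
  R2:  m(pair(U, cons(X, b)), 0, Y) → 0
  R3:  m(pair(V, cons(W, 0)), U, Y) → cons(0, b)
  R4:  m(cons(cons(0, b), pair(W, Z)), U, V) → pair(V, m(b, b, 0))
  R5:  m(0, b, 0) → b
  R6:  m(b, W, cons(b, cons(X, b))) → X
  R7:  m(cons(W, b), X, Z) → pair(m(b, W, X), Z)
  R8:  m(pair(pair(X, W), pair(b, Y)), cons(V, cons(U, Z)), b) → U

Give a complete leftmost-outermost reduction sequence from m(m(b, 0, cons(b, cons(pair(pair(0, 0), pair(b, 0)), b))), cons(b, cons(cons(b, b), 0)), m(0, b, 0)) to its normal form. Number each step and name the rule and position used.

1. m(m(b, 0, cons(b, cons(pair(pair(0, 0), pair(b, 0)), b))), cons(b, cons(cons(b, b), 0)), m(0, b, 0))  →  m(pair(pair(0, 0), pair(b, 0)), cons(b, cons(cons(b, b), 0)), m(0, b, 0))   [R6 at 1]
2. m(pair(pair(0, 0), pair(b, 0)), cons(b, cons(cons(b, b), 0)), m(0, b, 0))  →  m(pair(pair(0, 0), pair(b, 0)), cons(b, cons(cons(b, b), 0)), b)   [R5 at 3]
3. m(pair(pair(0, 0), pair(b, 0)), cons(b, cons(cons(b, b), 0)), b)  →  cons(b, b)   [R8 at ε]

cons(b, b)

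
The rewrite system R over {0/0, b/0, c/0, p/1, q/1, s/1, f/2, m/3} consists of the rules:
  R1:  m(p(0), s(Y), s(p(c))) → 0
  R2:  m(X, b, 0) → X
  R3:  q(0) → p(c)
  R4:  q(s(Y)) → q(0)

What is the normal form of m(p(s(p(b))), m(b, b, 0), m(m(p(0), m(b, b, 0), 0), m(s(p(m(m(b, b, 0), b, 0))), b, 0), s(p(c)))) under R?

p(s(p(b)))

1. m(p(s(p(b))), m(b, b, 0), m(m(p(0), m(b, b, 0), 0), m(s(p(m(m(b, b, 0), b, 0))), b, 0), s(p(c))))  →  m(p(s(p(b))), b, m(m(p(0), m(b, b, 0), 0), m(s(p(m(m(b, b, 0), b, 0))), b, 0), s(p(c))))   [R2 at 2]
2. m(p(s(p(b))), b, m(m(p(0), m(b, b, 0), 0), m(s(p(m(m(b, b, 0), b, 0))), b, 0), s(p(c))))  →  m(p(s(p(b))), b, m(m(p(0), b, 0), m(s(p(m(m(b, b, 0), b, 0))), b, 0), s(p(c))))   [R2 at 3.1.2]
3. m(p(s(p(b))), b, m(m(p(0), b, 0), m(s(p(m(m(b, b, 0), b, 0))), b, 0), s(p(c))))  →  m(p(s(p(b))), b, m(p(0), m(s(p(m(m(b, b, 0), b, 0))), b, 0), s(p(c))))   [R2 at 3.1]
4. m(p(s(p(b))), b, m(p(0), m(s(p(m(m(b, b, 0), b, 0))), b, 0), s(p(c))))  →  m(p(s(p(b))), b, m(p(0), s(p(m(m(b, b, 0), b, 0))), s(p(c))))   [R2 at 3.2]
5. m(p(s(p(b))), b, m(p(0), s(p(m(m(b, b, 0), b, 0))), s(p(c))))  →  m(p(s(p(b))), b, 0)   [R1 at 3]
6. m(p(s(p(b))), b, 0)  →  p(s(p(b)))   [R2 at ε]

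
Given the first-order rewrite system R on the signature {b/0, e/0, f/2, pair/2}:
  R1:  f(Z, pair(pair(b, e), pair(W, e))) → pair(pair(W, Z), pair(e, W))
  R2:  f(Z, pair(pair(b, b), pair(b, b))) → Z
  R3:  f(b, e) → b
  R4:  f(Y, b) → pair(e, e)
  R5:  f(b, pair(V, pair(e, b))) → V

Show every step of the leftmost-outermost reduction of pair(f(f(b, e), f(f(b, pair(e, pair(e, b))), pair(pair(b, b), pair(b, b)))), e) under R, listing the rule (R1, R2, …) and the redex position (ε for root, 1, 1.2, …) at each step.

pair(b, e)

1. pair(f(f(b, e), f(f(b, pair(e, pair(e, b))), pair(pair(b, b), pair(b, b)))), e)  →  pair(f(b, f(f(b, pair(e, pair(e, b))), pair(pair(b, b), pair(b, b)))), e)   [R3 at 1.1]
2. pair(f(b, f(f(b, pair(e, pair(e, b))), pair(pair(b, b), pair(b, b)))), e)  →  pair(f(b, f(b, pair(e, pair(e, b)))), e)   [R2 at 1.2]
3. pair(f(b, f(b, pair(e, pair(e, b)))), e)  →  pair(f(b, e), e)   [R5 at 1.2]
4. pair(f(b, e), e)  →  pair(b, e)   [R3 at 1]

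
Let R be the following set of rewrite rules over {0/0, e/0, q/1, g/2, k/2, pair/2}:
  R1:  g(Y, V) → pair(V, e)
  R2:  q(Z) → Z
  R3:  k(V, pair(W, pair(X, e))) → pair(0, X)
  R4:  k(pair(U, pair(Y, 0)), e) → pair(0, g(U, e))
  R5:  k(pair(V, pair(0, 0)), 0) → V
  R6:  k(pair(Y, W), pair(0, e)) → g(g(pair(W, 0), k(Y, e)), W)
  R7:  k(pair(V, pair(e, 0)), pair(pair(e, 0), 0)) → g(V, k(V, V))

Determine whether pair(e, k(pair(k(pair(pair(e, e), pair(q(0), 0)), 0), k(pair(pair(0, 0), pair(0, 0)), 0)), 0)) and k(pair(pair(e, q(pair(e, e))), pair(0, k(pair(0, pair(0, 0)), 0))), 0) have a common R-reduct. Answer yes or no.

yes — NF(t₁) = pair(e, pair(e, e)), NF(t₂) = pair(e, pair(e, e))

Reduce t₁ = pair(e, k(pair(k(pair(pair(e, e), pair(q(0), 0)), 0), k(pair(pair(0, 0), pair(0, 0)), 0)), 0)):
1. pair(e, k(pair(k(pair(pair(e, e), pair(q(0), 0)), 0), k(pair(pair(0, 0), pair(0, 0)), 0)), 0))  →  pair(e, k(pair(k(pair(pair(e, e), pair(0, 0)), 0), k(pair(pair(0, 0), pair(0, 0)), 0)), 0))   [R2 at 2.1.1.1.2.1]
2. pair(e, k(pair(k(pair(pair(e, e), pair(0, 0)), 0), k(pair(pair(0, 0), pair(0, 0)), 0)), 0))  →  pair(e, k(pair(pair(e, e), k(pair(pair(0, 0), pair(0, 0)), 0)), 0))   [R5 at 2.1.1]
3. pair(e, k(pair(pair(e, e), k(pair(pair(0, 0), pair(0, 0)), 0)), 0))  →  pair(e, k(pair(pair(e, e), pair(0, 0)), 0))   [R5 at 2.1.2]
4. pair(e, k(pair(pair(e, e), pair(0, 0)), 0))  →  pair(e, pair(e, e))   [R5 at 2]

Reduce t₂ = k(pair(pair(e, q(pair(e, e))), pair(0, k(pair(0, pair(0, 0)), 0))), 0):
1. k(pair(pair(e, q(pair(e, e))), pair(0, k(pair(0, pair(0, 0)), 0))), 0)  →  k(pair(pair(e, pair(e, e)), pair(0, k(pair(0, pair(0, 0)), 0))), 0)   [R2 at 1.1.2]
2. k(pair(pair(e, pair(e, e)), pair(0, k(pair(0, pair(0, 0)), 0))), 0)  →  k(pair(pair(e, pair(e, e)), pair(0, 0)), 0)   [R5 at 1.2.2]
3. k(pair(pair(e, pair(e, e)), pair(0, 0)), 0)  →  pair(e, pair(e, e))   [R5 at ε]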